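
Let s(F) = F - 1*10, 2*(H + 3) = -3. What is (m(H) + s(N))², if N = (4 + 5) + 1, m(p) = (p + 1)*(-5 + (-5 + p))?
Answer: 41209/16 ≈ 2575.6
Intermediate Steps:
H = -9/2 (H = -3 + (½)*(-3) = -3 - 3/2 = -9/2 ≈ -4.5000)
m(p) = (1 + p)*(-10 + p)
N = 10 (N = 9 + 1 = 10)
s(F) = -10 + F (s(F) = F - 10 = -10 + F)
(m(H) + s(N))² = ((-10 + (-9/2)² - 9*(-9/2)) + (-10 + 10))² = ((-10 + 81/4 + 81/2) + 0)² = (203/4 + 0)² = (203/4)² = 41209/16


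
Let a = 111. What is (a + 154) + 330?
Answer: 595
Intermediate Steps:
(a + 154) + 330 = (111 + 154) + 330 = 265 + 330 = 595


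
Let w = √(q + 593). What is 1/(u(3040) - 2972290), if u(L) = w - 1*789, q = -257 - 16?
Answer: -2973079/8839198739921 - 8*√5/8839198739921 ≈ -3.3635e-7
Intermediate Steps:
q = -273
w = 8*√5 (w = √(-273 + 593) = √320 = 8*√5 ≈ 17.889)
u(L) = -789 + 8*√5 (u(L) = 8*√5 - 1*789 = 8*√5 - 789 = -789 + 8*√5)
1/(u(3040) - 2972290) = 1/((-789 + 8*√5) - 2972290) = 1/(-2973079 + 8*√5)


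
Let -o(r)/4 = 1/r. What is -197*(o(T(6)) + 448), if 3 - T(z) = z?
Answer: -265556/3 ≈ -88519.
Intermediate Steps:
T(z) = 3 - z
o(r) = -4/r
-197*(o(T(6)) + 448) = -197*(-4/(3 - 1*6) + 448) = -197*(-4/(3 - 6) + 448) = -197*(-4/(-3) + 448) = -197*(-4*(-⅓) + 448) = -197*(4/3 + 448) = -197*1348/3 = -265556/3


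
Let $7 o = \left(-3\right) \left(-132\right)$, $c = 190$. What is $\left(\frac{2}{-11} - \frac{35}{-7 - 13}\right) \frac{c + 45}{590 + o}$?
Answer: $\frac{113505}{199144} \approx 0.56996$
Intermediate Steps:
$o = \frac{396}{7}$ ($o = \frac{\left(-3\right) \left(-132\right)}{7} = \frac{1}{7} \cdot 396 = \frac{396}{7} \approx 56.571$)
$\left(\frac{2}{-11} - \frac{35}{-7 - 13}\right) \frac{c + 45}{590 + o} = \left(\frac{2}{-11} - \frac{35}{-7 - 13}\right) \frac{190 + 45}{590 + \frac{396}{7}} = \left(2 \left(- \frac{1}{11}\right) - \frac{35}{-20}\right) \frac{235}{\frac{4526}{7}} = \left(- \frac{2}{11} - - \frac{7}{4}\right) 235 \cdot \frac{7}{4526} = \left(- \frac{2}{11} + \frac{7}{4}\right) \frac{1645}{4526} = \frac{69}{44} \cdot \frac{1645}{4526} = \frac{113505}{199144}$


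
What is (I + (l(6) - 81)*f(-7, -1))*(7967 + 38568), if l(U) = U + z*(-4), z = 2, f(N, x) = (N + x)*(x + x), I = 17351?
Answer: 745630305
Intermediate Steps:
f(N, x) = 2*x*(N + x) (f(N, x) = (N + x)*(2*x) = 2*x*(N + x))
l(U) = -8 + U (l(U) = U + 2*(-4) = U - 8 = -8 + U)
(I + (l(6) - 81)*f(-7, -1))*(7967 + 38568) = (17351 + ((-8 + 6) - 81)*(2*(-1)*(-7 - 1)))*(7967 + 38568) = (17351 + (-2 - 81)*(2*(-1)*(-8)))*46535 = (17351 - 83*16)*46535 = (17351 - 1328)*46535 = 16023*46535 = 745630305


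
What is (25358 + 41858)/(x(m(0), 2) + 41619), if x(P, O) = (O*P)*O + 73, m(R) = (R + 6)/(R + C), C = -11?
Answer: 184844/114647 ≈ 1.6123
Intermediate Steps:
m(R) = (6 + R)/(-11 + R) (m(R) = (R + 6)/(R - 11) = (6 + R)/(-11 + R))
x(P, O) = 73 + P*O**2 (x(P, O) = P*O**2 + 73 = 73 + P*O**2)
(25358 + 41858)/(x(m(0), 2) + 41619) = (25358 + 41858)/((73 + ((6 + 0)/(-11 + 0))*2**2) + 41619) = 67216/((73 + (6/(-11))*4) + 41619) = 67216/((73 - 1/11*6*4) + 41619) = 67216/((73 - 6/11*4) + 41619) = 67216/((73 - 24/11) + 41619) = 67216/(779/11 + 41619) = 67216/(458588/11) = 67216*(11/458588) = 184844/114647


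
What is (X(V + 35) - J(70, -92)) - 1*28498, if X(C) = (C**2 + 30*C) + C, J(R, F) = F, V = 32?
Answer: -21840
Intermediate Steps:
X(C) = C**2 + 31*C
(X(V + 35) - J(70, -92)) - 1*28498 = ((32 + 35)*(31 + (32 + 35)) - 1*(-92)) - 1*28498 = (67*(31 + 67) + 92) - 28498 = (67*98 + 92) - 28498 = (6566 + 92) - 28498 = 6658 - 28498 = -21840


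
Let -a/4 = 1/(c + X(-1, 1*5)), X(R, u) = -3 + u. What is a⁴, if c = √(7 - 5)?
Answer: 256/(2 + √2)⁴ ≈ 1.8840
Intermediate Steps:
c = √2 ≈ 1.4142
a = -4/(2 + √2) (a = -4/(√2 + (-3 + 1*5)) = -4/(√2 + (-3 + 5)) = -4/(√2 + 2) = -4/(2 + √2) ≈ -1.1716)
a⁴ = (-4 + 2*√2)⁴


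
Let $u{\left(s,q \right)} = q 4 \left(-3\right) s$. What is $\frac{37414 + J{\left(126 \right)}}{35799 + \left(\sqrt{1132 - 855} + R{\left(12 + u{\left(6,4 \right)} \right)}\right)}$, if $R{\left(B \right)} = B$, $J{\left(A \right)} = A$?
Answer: $\frac{333383355}{315470813} - \frac{9385 \sqrt{277}}{315470813} \approx 1.0563$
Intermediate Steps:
$u{\left(s,q \right)} = - 12 q s$ ($u{\left(s,q \right)} = q \left(-12\right) s = - 12 q s$)
$\frac{37414 + J{\left(126 \right)}}{35799 + \left(\sqrt{1132 - 855} + R{\left(12 + u{\left(6,4 \right)} \right)}\right)} = \frac{37414 + 126}{35799 + \left(\sqrt{1132 - 855} + \left(12 - 48 \cdot 6\right)\right)} = \frac{37540}{35799 + \left(\sqrt{277} + \left(12 - 288\right)\right)} = \frac{37540}{35799 - \left(276 - \sqrt{277}\right)} = \frac{37540}{35523 + \sqrt{277}}$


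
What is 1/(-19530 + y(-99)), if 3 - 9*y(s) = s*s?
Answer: -3/61856 ≈ -4.8500e-5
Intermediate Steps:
y(s) = 1/3 - s**2/9 (y(s) = 1/3 - s*s/9 = 1/3 - s**2/9)
1/(-19530 + y(-99)) = 1/(-19530 + (1/3 - 1/9*(-99)**2)) = 1/(-19530 + (1/3 - 1/9*9801)) = 1/(-19530 + (1/3 - 1089)) = 1/(-19530 - 3266/3) = 1/(-61856/3) = -3/61856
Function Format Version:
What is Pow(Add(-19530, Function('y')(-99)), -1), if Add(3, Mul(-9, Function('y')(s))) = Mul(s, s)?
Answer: Rational(-3, 61856) ≈ -4.8500e-5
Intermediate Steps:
Function('y')(s) = Add(Rational(1, 3), Mul(Rational(-1, 9), Pow(s, 2))) (Function('y')(s) = Add(Rational(1, 3), Mul(Rational(-1, 9), Mul(s, s))) = Add(Rational(1, 3), Mul(Rational(-1, 9), Pow(s, 2))))
Pow(Add(-19530, Function('y')(-99)), -1) = Pow(Add(-19530, Add(Rational(1, 3), Mul(Rational(-1, 9), Pow(-99, 2)))), -1) = Pow(Add(-19530, Add(Rational(1, 3), Mul(Rational(-1, 9), 9801))), -1) = Pow(Add(-19530, Add(Rational(1, 3), -1089)), -1) = Pow(Add(-19530, Rational(-3266, 3)), -1) = Pow(Rational(-61856, 3), -1) = Rational(-3, 61856)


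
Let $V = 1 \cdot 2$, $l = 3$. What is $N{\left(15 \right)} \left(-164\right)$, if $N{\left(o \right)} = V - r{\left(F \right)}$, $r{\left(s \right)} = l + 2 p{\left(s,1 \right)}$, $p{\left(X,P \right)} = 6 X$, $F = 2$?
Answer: $4100$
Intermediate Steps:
$r{\left(s \right)} = 3 + 12 s$ ($r{\left(s \right)} = 3 + 2 \cdot 6 s = 3 + 12 s$)
$V = 2$
$N{\left(o \right)} = -25$ ($N{\left(o \right)} = 2 - \left(3 + 12 \cdot 2\right) = 2 - \left(3 + 24\right) = 2 - 27 = -25$)
$N{\left(15 \right)} \left(-164\right) = \left(-25\right) \left(-164\right) = 4100$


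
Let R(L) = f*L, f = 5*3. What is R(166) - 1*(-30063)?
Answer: 32553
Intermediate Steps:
f = 15
R(L) = 15*L
R(166) - 1*(-30063) = 15*166 - 1*(-30063) = 2490 + 30063 = 32553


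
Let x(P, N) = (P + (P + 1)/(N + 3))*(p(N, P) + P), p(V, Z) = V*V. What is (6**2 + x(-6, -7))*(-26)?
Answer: 8749/2 ≈ 4374.5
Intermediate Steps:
p(V, Z) = V**2
x(P, N) = (P + N**2)*(P + (1 + P)/(3 + N)) (x(P, N) = (P + (P + 1)/(N + 3))*(N**2 + P) = (P + (1 + P)/(3 + N))*(P + N**2) = (P + N**2)*(P + (1 + P)/(3 + N)))
(6**2 + x(-6, -7))*(-26) = (6**2 + (-6 + (-7)**2 + 4*(-6)**2 - 7*(-6)**2 - 6*(-7)**3 + 4*(-6)*(-7)**2)/(3 - 7))*(-26) = (36 + (-6 + 49 + 4*36 - 7*36 - 6*(-343) + 4*(-6)*49)/(-4))*(-26) = (36 - (-6 + 49 + 144 - 252 + 2058 - 1176)/4)*(-26) = (36 - 1/4*817)*(-26) = (36 - 817/4)*(-26) = -673/4*(-26) = 8749/2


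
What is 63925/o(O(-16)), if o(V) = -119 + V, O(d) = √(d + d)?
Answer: -7607075/14193 - 255700*I*√2/14193 ≈ -535.97 - 25.478*I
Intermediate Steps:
O(d) = √2*√d (O(d) = √(2*d) = √2*√d)
63925/o(O(-16)) = 63925/(-119 + √2*√(-16)) = 63925/(-119 + √2*(4*I)) = 63925/(-119 + 4*I*√2)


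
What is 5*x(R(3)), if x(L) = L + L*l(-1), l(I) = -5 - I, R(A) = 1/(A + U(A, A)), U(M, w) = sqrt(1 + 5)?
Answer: -15 + 5*sqrt(6) ≈ -2.7526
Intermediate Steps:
U(M, w) = sqrt(6)
R(A) = 1/(A + sqrt(6))
x(L) = -3*L (x(L) = L + L*(-5 - 1*(-1)) = L + L*(-5 + 1) = L + L*(-4) = L - 4*L = -3*L)
5*x(R(3)) = 5*(-3/(3 + sqrt(6))) = -15/(3 + sqrt(6))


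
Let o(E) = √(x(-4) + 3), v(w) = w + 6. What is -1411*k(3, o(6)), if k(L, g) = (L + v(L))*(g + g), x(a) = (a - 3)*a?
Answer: -33864*√31 ≈ -1.8855e+5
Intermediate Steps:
x(a) = a*(-3 + a) (x(a) = (-3 + a)*a = a*(-3 + a))
v(w) = 6 + w
o(E) = √31 (o(E) = √(-4*(-3 - 4) + 3) = √(-4*(-7) + 3) = √(28 + 3) = √31)
k(L, g) = 2*g*(6 + 2*L) (k(L, g) = (L + (6 + L))*(g + g) = (6 + 2*L)*(2*g) = 2*g*(6 + 2*L))
-1411*k(3, o(6)) = -5644*√31*(3 + 3) = -5644*√31*6 = -33864*√31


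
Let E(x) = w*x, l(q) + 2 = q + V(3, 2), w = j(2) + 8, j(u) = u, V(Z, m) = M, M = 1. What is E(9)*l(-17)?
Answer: -1620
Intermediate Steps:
V(Z, m) = 1
w = 10 (w = 2 + 8 = 10)
l(q) = -1 + q (l(q) = -2 + (q + 1) = -2 + (1 + q) = -1 + q)
E(x) = 10*x
E(9)*l(-17) = (10*9)*(-1 - 17) = 90*(-18) = -1620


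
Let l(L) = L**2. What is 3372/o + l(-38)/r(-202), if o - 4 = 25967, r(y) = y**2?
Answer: 14591101/88310057 ≈ 0.16523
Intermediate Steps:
o = 25971 (o = 4 + 25967 = 25971)
3372/o + l(-38)/r(-202) = 3372/25971 + (-38)**2/((-202)**2) = 3372*(1/25971) + 1444/40804 = 1124/8657 + 1444*(1/40804) = 1124/8657 + 361/10201 = 14591101/88310057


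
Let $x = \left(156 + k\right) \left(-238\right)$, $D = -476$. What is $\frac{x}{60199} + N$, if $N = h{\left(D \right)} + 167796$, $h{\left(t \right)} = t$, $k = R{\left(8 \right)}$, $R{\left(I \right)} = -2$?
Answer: $\frac{10072460028}{60199} \approx 1.6732 \cdot 10^{5}$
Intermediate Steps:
$k = -2$
$x = -36652$ ($x = \left(156 - 2\right) \left(-238\right) = 154 \left(-238\right) = -36652$)
$N = 167320$ ($N = -476 + 167796 = 167320$)
$\frac{x}{60199} + N = - \frac{36652}{60199} + 167320 = \frac{10072460028}{60199}$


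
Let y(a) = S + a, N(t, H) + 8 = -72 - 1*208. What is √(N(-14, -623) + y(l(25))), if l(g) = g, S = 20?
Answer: 9*I*√3 ≈ 15.588*I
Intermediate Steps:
N(t, H) = -288 (N(t, H) = -8 + (-72 - 1*208) = -8 + (-72 - 208) = -8 - 280 = -288)
y(a) = 20 + a
√(N(-14, -623) + y(l(25))) = √(-288 + (20 + 25)) = √(-288 + 45) = √(-243) = 9*I*√3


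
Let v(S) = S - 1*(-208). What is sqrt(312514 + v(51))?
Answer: sqrt(312773) ≈ 559.26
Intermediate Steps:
v(S) = 208 + S (v(S) = S + 208 = 208 + S)
sqrt(312514 + v(51)) = sqrt(312514 + (208 + 51)) = sqrt(312514 + 259) = sqrt(312773)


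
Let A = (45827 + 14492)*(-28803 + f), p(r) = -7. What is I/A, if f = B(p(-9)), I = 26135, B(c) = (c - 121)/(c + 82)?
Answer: -1960125/130310332607 ≈ -1.5042e-5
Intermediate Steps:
B(c) = (-121 + c)/(82 + c)
f = -128/75 (f = (-121 - 7)/(82 - 7) = -128/75 ≈ -1.7067)
A = -130310332607/75 (A = (45827 + 14492)*(-28803 - 128/75) = 60319*(-2160353/75) = -130310332607/75 ≈ -1.7375e+9)
I/A = 26135/(-130310332607/75) = 26135*(-75/130310332607) = -1960125/130310332607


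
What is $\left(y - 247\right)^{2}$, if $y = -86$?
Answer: $110889$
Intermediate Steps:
$\left(y - 247\right)^{2} = \left(-86 - 247\right)^{2} = \left(-333\right)^{2} = 110889$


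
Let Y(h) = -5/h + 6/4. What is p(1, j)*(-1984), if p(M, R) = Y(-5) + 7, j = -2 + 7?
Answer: -18848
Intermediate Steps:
j = 5
Y(h) = 3/2 - 5/h (Y(h) = -5/h + 6*(¼) = -5/h + 3/2 = 3/2 - 5/h)
p(M, R) = 19/2 (p(M, R) = (3/2 - 5/(-5)) + 7 = (3/2 - 5*(-⅕)) + 7 = (3/2 + 1) + 7 = 5/2 + 7 = 19/2)
p(1, j)*(-1984) = (19/2)*(-1984) = -18848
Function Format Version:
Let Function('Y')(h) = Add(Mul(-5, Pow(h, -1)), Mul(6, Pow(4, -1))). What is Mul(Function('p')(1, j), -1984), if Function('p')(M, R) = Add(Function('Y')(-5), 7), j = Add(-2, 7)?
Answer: -18848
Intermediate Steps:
j = 5
Function('Y')(h) = Add(Rational(3, 2), Mul(-5, Pow(h, -1))) (Function('Y')(h) = Add(Mul(-5, Pow(h, -1)), Mul(6, Rational(1, 4))) = Add(Mul(-5, Pow(h, -1)), Rational(3, 2)) = Add(Rational(3, 2), Mul(-5, Pow(h, -1))))
Function('p')(M, R) = Rational(19, 2) (Function('p')(M, R) = Add(Add(Rational(3, 2), Mul(-5, Pow(-5, -1))), 7) = Add(Add(Rational(3, 2), Mul(-5, Rational(-1, 5))), 7) = Add(Add(Rational(3, 2), 1), 7) = Add(Rational(5, 2), 7) = Rational(19, 2))
Mul(Function('p')(1, j), -1984) = Mul(Rational(19, 2), -1984) = -18848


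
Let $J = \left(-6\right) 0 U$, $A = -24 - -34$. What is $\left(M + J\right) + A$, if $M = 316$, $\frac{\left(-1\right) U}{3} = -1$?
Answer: $326$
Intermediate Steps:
$U = 3$ ($U = \left(-3\right) \left(-1\right) = 3$)
$A = 10$ ($A = -24 + 34 = 10$)
$J = 0$ ($J = \left(-6\right) 0 \cdot 3 = 0 \cdot 3 = 0$)
$\left(M + J\right) + A = \left(316 + 0\right) + 10 = 316 + 10 = 326$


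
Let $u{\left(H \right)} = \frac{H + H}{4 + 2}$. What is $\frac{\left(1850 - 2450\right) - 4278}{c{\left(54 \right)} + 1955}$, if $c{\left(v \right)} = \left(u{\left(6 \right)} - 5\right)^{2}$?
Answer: $- \frac{2439}{982} \approx -2.4837$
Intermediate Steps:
$u{\left(H \right)} = \frac{H}{3}$ ($u{\left(H \right)} = \frac{2 H}{6} = 2 H \frac{1}{6} = \frac{H}{3}$)
$c{\left(v \right)} = 9$ ($c{\left(v \right)} = \left(\frac{1}{3} \cdot 6 - 5\right)^{2} = \left(2 - 5\right)^{2} = \left(-3\right)^{2} = 9$)
$\frac{\left(1850 - 2450\right) - 4278}{c{\left(54 \right)} + 1955} = \frac{\left(1850 - 2450\right) - 4278}{9 + 1955} = \frac{-600 - 4278}{1964} = \left(-4878\right) \frac{1}{1964} = - \frac{2439}{982}$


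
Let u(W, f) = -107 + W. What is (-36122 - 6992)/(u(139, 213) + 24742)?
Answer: -21557/12387 ≈ -1.7403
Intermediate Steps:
(-36122 - 6992)/(u(139, 213) + 24742) = (-36122 - 6992)/((-107 + 139) + 24742) = -43114/(32 + 24742) = -43114/24774 = -43114*1/24774 = -21557/12387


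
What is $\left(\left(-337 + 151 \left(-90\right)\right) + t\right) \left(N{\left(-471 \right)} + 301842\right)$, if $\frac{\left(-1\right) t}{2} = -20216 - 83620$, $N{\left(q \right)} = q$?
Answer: $58389124395$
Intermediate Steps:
$t = 207672$ ($t = - 2 \left(-20216 - 83620\right) = \left(-2\right) \left(-103836\right) = 207672$)
$\left(\left(-337 + 151 \left(-90\right)\right) + t\right) \left(N{\left(-471 \right)} + 301842\right) = \left(\left(-337 + 151 \left(-90\right)\right) + 207672\right) \left(-471 + 301842\right) = \left(\left(-337 - 13590\right) + 207672\right) 301371 = \left(-13927 + 207672\right) 301371 = 193745 \cdot 301371 = 58389124395$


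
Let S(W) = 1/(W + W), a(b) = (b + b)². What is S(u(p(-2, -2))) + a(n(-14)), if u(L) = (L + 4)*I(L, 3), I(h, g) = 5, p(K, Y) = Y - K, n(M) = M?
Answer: 31361/40 ≈ 784.03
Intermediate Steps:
u(L) = 20 + 5*L (u(L) = (L + 4)*5 = (4 + L)*5 = 20 + 5*L)
a(b) = 4*b² (a(b) = (2*b)² = 4*b²)
S(W) = 1/(2*W)
S(u(p(-2, -2))) + a(n(-14)) = 1/(2*(20 + 5*(-2 - 1*(-2)))) + 4*(-14)² = 1/(2*(20 + 5*(-2 + 2))) + 4*196 = 1/(2*(20 + 5*0)) + 784 = 1/(2*(20 + 0)) + 784 = (½)/20 + 784 = (½)*(1/20) + 784 = 1/40 + 784 = 31361/40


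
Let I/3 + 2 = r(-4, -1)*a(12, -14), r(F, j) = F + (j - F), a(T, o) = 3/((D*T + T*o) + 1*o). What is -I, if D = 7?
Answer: 579/98 ≈ 5.9082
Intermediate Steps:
a(T, o) = 3/(o + 7*T + T*o) (a(T, o) = 3/((7*T + T*o) + 1*o) = 3/((7*T + T*o) + o) = 3/(o + 7*T + T*o))
r(F, j) = j
I = -579/98 (I = -6 + 3*(-3/(-14 + 7*12 + 12*(-14))) = -6 + 3*(-3/(-14 + 84 - 168)) = -6 + 3*(-3/(-98)) = -6 + 3*(-3*(-1)/98) = -6 + 3*(-1*(-3/98)) = -6 + 3*(3/98) = -6 + 9/98 = -579/98 ≈ -5.9082)
-I = -1*(-579/98) = 579/98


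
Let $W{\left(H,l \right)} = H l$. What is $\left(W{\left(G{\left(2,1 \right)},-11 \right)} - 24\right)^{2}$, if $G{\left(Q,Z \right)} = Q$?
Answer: $2116$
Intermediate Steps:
$\left(W{\left(G{\left(2,1 \right)},-11 \right)} - 24\right)^{2} = \left(2 \left(-11\right) - 24\right)^{2} = \left(-22 - 24\right)^{2} = \left(-46\right)^{2} = 2116$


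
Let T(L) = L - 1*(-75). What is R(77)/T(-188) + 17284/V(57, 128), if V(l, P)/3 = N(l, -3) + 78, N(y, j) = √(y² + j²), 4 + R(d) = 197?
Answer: 25117487/159669 - 8642*√362/1413 ≈ 40.944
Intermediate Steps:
R(d) = 193 (R(d) = -4 + 197 = 193)
N(y, j) = √(j² + y²)
V(l, P) = 234 + 3*√(9 + l²) (V(l, P) = 3*(√((-3)² + l²) + 78) = 3*(√(9 + l²) + 78) = 3*(78 + √(9 + l²)) = 234 + 3*√(9 + l²))
T(L) = 75 + L (T(L) = L + 75 = 75 + L)
R(77)/T(-188) + 17284/V(57, 128) = 193/(75 - 188) + 17284/(234 + 3*√(9 + 57²)) = 193/(-113) + 17284/(234 + 3*√(9 + 3249)) = 193*(-1/113) + 17284/(234 + 3*√3258) = -193/113 + 17284/(234 + 3*(3*√362)) = -193/113 + 17284/(234 + 9*√362)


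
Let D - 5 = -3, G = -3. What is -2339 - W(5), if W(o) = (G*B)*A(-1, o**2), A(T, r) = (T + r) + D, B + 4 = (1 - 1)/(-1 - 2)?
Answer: -2651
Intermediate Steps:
B = -4 (B = -4 + (1 - 1)/(-1 - 2) = -4 + 0/(-3) = -4 + 0*(-1/3) = -4 + 0 = -4)
D = 2 (D = 5 - 3 = 2)
A(T, r) = 2 + T + r (A(T, r) = (T + r) + 2 = 2 + T + r)
W(o) = 12 + 12*o**2 (W(o) = (-3*(-4))*(2 - 1 + o**2) = 12*(1 + o**2) = 12 + 12*o**2)
-2339 - W(5) = -2339 - (12 + 12*5**2) = -2339 - (12 + 12*25) = -2339 - (12 + 300) = -2339 - 1*312 = -2339 - 312 = -2651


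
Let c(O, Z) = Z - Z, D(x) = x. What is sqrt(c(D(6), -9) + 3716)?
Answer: 2*sqrt(929) ≈ 60.959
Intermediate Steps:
c(O, Z) = 0
sqrt(c(D(6), -9) + 3716) = sqrt(0 + 3716) = sqrt(3716) = 2*sqrt(929)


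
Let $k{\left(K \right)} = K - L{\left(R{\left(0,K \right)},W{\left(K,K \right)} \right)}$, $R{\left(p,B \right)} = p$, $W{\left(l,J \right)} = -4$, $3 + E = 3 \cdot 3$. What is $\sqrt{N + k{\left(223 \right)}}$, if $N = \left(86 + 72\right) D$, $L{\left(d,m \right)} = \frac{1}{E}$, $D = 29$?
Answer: $\frac{\sqrt{172974}}{6} \approx 69.317$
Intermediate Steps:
$E = 6$ ($E = -3 + 3 \cdot 3 = -3 + 9 = 6$)
$L{\left(d,m \right)} = \frac{1}{6}$
$N = 4582$ ($N = \left(86 + 72\right) 29 = 158 \cdot 29 = 4582$)
$k{\left(K \right)} = - \frac{1}{6} + K$ ($k{\left(K \right)} = K - \frac{1}{6} = - \frac{1}{6} + K$)
$\sqrt{N + k{\left(223 \right)}} = \sqrt{4582 + \left(- \frac{1}{6} + 223\right)} = \sqrt{4582 + \frac{1337}{6}} = \sqrt{\frac{28829}{6}} = \frac{\sqrt{172974}}{6}$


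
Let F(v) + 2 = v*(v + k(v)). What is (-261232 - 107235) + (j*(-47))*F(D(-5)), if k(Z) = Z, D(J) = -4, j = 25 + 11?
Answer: -419227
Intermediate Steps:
j = 36
F(v) = -2 + 2*v² (F(v) = -2 + v*(v + v) = -2 + v*(2*v) = -2 + 2*v²)
(-261232 - 107235) + (j*(-47))*F(D(-5)) = (-261232 - 107235) + (36*(-47))*(-2 + 2*(-4)²) = -368467 - 1692*(-2 + 2*16) = -368467 - 1692*(-2 + 32) = -368467 - 1692*30 = -368467 - 50760 = -419227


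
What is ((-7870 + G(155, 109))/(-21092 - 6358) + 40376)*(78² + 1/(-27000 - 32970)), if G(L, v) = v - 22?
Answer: 404382118640013857/1646176500 ≈ 2.4565e+8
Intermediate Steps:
G(L, v) = -22 + v
((-7870 + G(155, 109))/(-21092 - 6358) + 40376)*(78² + 1/(-27000 - 32970)) = ((-7870 + (-22 + 109))/(-21092 - 6358) + 40376)*(78² + 1/(-27000 - 32970)) = ((-7870 + 87)/(-27450) + 40376)*(6084 + 1/(-59970)) = (-7783*(-1/27450) + 40376)*(6084 - 1/59970) = (7783/27450 + 40376)*(364857479/59970) = (1108328983/27450)*(364857479/59970) = 404382118640013857/1646176500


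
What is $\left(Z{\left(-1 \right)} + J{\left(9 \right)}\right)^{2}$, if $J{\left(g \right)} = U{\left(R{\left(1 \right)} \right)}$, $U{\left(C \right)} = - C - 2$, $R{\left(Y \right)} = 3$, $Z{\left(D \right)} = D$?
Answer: $36$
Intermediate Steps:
$U{\left(C \right)} = -2 - C$
$J{\left(g \right)} = -5$ ($J{\left(g \right)} = -2 - 3 = -5$)
$\left(Z{\left(-1 \right)} + J{\left(9 \right)}\right)^{2} = \left(-1 - 5\right)^{2} = \left(-6\right)^{2} = 36$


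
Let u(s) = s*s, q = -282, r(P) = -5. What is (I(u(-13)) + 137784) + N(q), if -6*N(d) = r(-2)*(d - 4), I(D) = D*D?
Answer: 498320/3 ≈ 1.6611e+5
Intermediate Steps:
u(s) = s²
I(D) = D²
N(d) = -10/3 + 5*d/6 (N(d) = -(-5)*(d - 4)/6 = -(-5)*(-4 + d)/6 = -(20 - 5*d)/6 = -10/3 + 5*d/6)
(I(u(-13)) + 137784) + N(q) = (((-13)²)² + 137784) + (-10/3 + (⅚)*(-282)) = (169² + 137784) + (-10/3 - 235) = (28561 + 137784) - 715/3 = 166345 - 715/3 = 498320/3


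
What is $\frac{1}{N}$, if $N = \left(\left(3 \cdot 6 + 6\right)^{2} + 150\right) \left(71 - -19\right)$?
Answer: $\frac{1}{65340} \approx 1.5305 \cdot 10^{-5}$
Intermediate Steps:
$N = 65340$ ($N = \left(\left(18 + 6\right)^{2} + 150\right) \left(71 + 19\right) = \left(24^{2} + 150\right) 90 = \left(576 + 150\right) 90 = 726 \cdot 90 = 65340$)
$\frac{1}{N} = \frac{1}{65340}$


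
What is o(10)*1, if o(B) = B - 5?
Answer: 5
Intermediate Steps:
o(B) = -5 + B
o(10)*1 = (-5 + 10)*1 = 5*1 = 5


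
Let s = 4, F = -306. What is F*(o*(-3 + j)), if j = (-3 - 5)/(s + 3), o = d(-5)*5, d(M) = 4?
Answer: 177480/7 ≈ 25354.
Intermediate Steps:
o = 20 (o = 4*5 = 20)
j = -8/7 (j = (-3 - 5)/(4 + 3) = -8/7 ≈ -1.1429)
F*(o*(-3 + j)) = -6120*(-3 - 8/7) = -6120*(-29)/7 = -306*(-580/7) = 177480/7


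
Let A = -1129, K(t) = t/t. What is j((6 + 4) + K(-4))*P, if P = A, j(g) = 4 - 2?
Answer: -2258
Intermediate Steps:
K(t) = 1
j(g) = 2
P = -1129
j((6 + 4) + K(-4))*P = 2*(-1129) = -2258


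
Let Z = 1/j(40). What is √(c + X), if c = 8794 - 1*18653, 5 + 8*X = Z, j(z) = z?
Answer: I*√15775395/40 ≈ 99.296*I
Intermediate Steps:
Z = 1/40 ≈ 0.025000
X = -199/320 (X = -5/8 + (⅛)*(1/40) = -5/8 + 1/320 = -199/320 ≈ -0.62187)
c = -9859 (c = 8794 - 18653 = -9859)
√(c + X) = √(-9859 - 199/320) = √(-3155079/320) = I*√15775395/40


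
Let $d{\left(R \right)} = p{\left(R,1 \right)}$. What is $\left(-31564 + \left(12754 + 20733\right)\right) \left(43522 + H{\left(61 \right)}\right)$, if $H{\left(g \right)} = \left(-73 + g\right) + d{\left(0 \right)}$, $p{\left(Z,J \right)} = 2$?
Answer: $83673576$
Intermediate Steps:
$d{\left(R \right)} = 2$
$H{\left(g \right)} = -71 + g$ ($H{\left(g \right)} = \left(-73 + g\right) + 2 = -71 + g$)
$\left(-31564 + \left(12754 + 20733\right)\right) \left(43522 + H{\left(61 \right)}\right) = \left(-31564 + \left(12754 + 20733\right)\right) \left(43522 + \left(-71 + 61\right)\right) = \left(-31564 + 33487\right) \left(43522 - 10\right) = 1923 \cdot 43512 = 83673576$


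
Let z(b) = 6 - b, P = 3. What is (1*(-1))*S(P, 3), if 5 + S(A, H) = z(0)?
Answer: -1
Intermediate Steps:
S(A, H) = 1 (S(A, H) = -5 + (6 - 1*0) = -5 + (6 + 0) = -5 + 6 = 1)
(1*(-1))*S(P, 3) = (1*(-1))*1 = -1*1 = -1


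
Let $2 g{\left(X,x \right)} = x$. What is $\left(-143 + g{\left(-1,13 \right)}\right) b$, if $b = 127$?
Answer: $- \frac{34671}{2} \approx -17336.0$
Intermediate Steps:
$g{\left(X,x \right)} = \frac{x}{2}$
$\left(-143 + g{\left(-1,13 \right)}\right) b = \left(-143 + \frac{1}{2} \cdot 13\right) 127 = \left(-143 + \frac{13}{2}\right) 127 = \left(- \frac{273}{2}\right) 127 = - \frac{34671}{2}$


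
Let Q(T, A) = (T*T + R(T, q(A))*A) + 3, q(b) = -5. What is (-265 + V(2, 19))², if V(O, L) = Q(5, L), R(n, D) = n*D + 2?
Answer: 454276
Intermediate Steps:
R(n, D) = 2 + D*n (R(n, D) = D*n + 2 = 2 + D*n)
Q(T, A) = 3 + T² + A*(2 - 5*T) (Q(T, A) = (T*T + (2 - 5*T)*A) + 3 = (T² + A*(2 - 5*T)) + 3 = 3 + T² + A*(2 - 5*T))
V(O, L) = 28 - 23*L (V(O, L) = 3 + 5² - L*(-2 + 5*5) = 3 + 25 - L*(-2 + 25) = 3 + 25 - 1*L*23 = 3 + 25 - 23*L = 28 - 23*L)
(-265 + V(2, 19))² = (-265 + (28 - 23*19))² = (-265 + (28 - 437))² = (-265 - 409)² = (-674)² = 454276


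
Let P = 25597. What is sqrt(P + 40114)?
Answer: sqrt(65711) ≈ 256.34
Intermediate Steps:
sqrt(P + 40114) = sqrt(25597 + 40114) = sqrt(65711)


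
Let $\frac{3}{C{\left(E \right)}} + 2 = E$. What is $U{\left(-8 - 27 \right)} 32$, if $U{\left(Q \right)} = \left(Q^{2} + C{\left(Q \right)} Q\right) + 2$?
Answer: $\frac{1456128}{37} \approx 39355.0$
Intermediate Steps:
$C{\left(E \right)} = \frac{3}{-2 + E}$
$U{\left(Q \right)} = 2 + Q^{2} + \frac{3 Q}{-2 + Q}$ ($U{\left(Q \right)} = \left(Q^{2} + \frac{3}{-2 + Q} Q\right) + 2 = \left(Q^{2} + \frac{3 Q}{-2 + Q}\right) + 2 = 2 + Q^{2} + \frac{3 Q}{-2 + Q}$)
$U{\left(-8 - 27 \right)} 32 = \frac{3 \left(-8 - 27\right) + \left(-2 - 35\right) \left(2 + \left(-8 - 27\right)^{2}\right)}{-2 - 35} \cdot 32 = \frac{3 \left(-35\right) + \left(-2 - 35\right) \left(2 + \left(-35\right)^{2}\right)}{-2 - 35} \cdot 32 = \frac{-105 - 37 \left(2 + 1225\right)}{-37} \cdot 32 = - \frac{-105 - 45399}{37} \cdot 32 = \left(- \frac{1}{37}\right) \left(-45504\right) 32 = \frac{45504}{37} \cdot 32 = \frac{1456128}{37}$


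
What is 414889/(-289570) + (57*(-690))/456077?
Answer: -200610118553/132066216890 ≈ -1.5190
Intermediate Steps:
414889/(-289570) + (57*(-690))/456077 = 414889*(-1/289570) - 39330*1/456077 = -414889/289570 - 39330/456077 = -200610118553/132066216890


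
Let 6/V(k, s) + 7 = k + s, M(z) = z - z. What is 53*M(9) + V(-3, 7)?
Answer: -2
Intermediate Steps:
M(z) = 0
V(k, s) = 6/(-7 + k + s) (V(k, s) = 6/(-7 + (k + s)) = 6/(-7 + k + s))
53*M(9) + V(-3, 7) = 53*0 + 6/(-7 - 3 + 7) = 0 + 6/(-3) = 0 + 6*(-1/3) = 0 - 2 = -2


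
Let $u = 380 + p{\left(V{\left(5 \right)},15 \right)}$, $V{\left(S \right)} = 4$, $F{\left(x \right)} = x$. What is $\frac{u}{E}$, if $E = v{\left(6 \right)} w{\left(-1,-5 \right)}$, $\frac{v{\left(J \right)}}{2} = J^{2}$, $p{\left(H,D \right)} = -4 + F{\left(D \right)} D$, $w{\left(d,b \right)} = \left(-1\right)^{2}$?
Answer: $\frac{601}{72} \approx 8.3472$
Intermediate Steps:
$w{\left(d,b \right)} = 1$
$p{\left(H,D \right)} = -4 + D^{2}$ ($p{\left(H,D \right)} = -4 + D D = -4 + D^{2}$)
$v{\left(J \right)} = 2 J^{2}$
$u = 601$ ($u = 380 - \left(4 - 15^{2}\right) = 380 + \left(-4 + 225\right) = 380 + 221 = 601$)
$E = 72$ ($E = 2 \cdot 6^{2} \cdot 1 = 2 \cdot 36 \cdot 1 = 72 \cdot 1 = 72$)
$\frac{u}{E} = \frac{601}{72}$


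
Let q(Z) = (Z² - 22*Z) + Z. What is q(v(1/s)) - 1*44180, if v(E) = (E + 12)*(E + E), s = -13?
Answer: -1260628690/28561 ≈ -44138.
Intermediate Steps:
v(E) = 2*E*(12 + E) (v(E) = (12 + E)*(2*E) = 2*E*(12 + E))
q(Z) = Z² - 21*Z
q(v(1/s)) - 1*44180 = (2*(12 + 1/(-13))/(-13))*(-21 + 2*(12 + 1/(-13))/(-13)) - 1*44180 = (2*(-1/13)*(12 - 1/13))*(-21 + 2*(-1/13)*(12 - 1/13)) - 44180 = (2*(-1/13)*(155/13))*(-21 + 2*(-1/13)*(155/13)) - 44180 = -310*(-21 - 310/169)/169 - 44180 = -310/169*(-3859/169) - 44180 = 1196290/28561 - 44180 = -1260628690/28561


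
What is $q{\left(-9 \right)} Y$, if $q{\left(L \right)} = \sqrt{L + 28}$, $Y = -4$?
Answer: $- 4 \sqrt{19} \approx -17.436$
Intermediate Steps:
$q{\left(L \right)} = \sqrt{28 + L}$
$q{\left(-9 \right)} Y = \sqrt{28 - 9} \left(-4\right) = \sqrt{19} \left(-4\right) = - 4 \sqrt{19}$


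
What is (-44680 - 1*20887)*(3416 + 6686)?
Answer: -662357834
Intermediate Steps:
(-44680 - 1*20887)*(3416 + 6686) = (-44680 - 20887)*10102 = -65567*10102 = -662357834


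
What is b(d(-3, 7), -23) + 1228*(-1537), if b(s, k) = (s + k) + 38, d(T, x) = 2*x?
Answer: -1887407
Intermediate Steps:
b(s, k) = 38 + k + s (b(s, k) = (k + s) + 38 = 38 + k + s)
b(d(-3, 7), -23) + 1228*(-1537) = (38 - 23 + 2*7) + 1228*(-1537) = (38 - 23 + 14) - 1887436 = 29 - 1887436 = -1887407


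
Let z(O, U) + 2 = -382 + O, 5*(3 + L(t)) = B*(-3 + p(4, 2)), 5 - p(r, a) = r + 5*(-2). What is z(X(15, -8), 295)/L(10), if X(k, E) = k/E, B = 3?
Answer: -1715/8 ≈ -214.38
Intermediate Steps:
p(r, a) = 15 - r (p(r, a) = 5 - (r + 5*(-2)) = 5 - (r - 10) = 5 - (-10 + r) = 5 + (10 - r) = 15 - r)
L(t) = 9/5 (L(t) = -3 + (3*(-3 + (15 - 1*4)))/5 = -3 + (3*(-3 + (15 - 4)))/5 = -3 + (3*(-3 + 11))/5 = -3 + (3*8)/5 = -3 + (1/5)*24 = -3 + 24/5 = 9/5)
z(O, U) = -384 + O (z(O, U) = -2 + (-382 + O) = -384 + O)
z(X(15, -8), 295)/L(10) = (-384 + 15/(-8))/(9/5) = (-384 + 15*(-1/8))*(5/9) = (-384 - 15/8)*(5/9) = -3087/8*5/9 = -1715/8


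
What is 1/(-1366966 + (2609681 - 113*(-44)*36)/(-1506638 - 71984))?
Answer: -1578622/2157925389525 ≈ -7.3155e-7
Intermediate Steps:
1/(-1366966 + (2609681 - 113*(-44)*36)/(-1506638 - 71984)) = 1/(-1366966 + (2609681 + 4972*36)/(-1578622)) = 1/(-1366966 + (2609681 + 178992)*(-1/1578622)) = 1/(-1366966 + 2788673*(-1/1578622)) = 1/(-1366966 - 2788673/1578622) = 1/(-2157925389525/1578622) = -1578622/2157925389525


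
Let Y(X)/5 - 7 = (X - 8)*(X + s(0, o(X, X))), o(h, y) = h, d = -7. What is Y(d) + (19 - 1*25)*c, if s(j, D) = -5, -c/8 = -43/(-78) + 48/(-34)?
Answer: 197507/221 ≈ 893.70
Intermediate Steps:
c = 4564/663 (c = -8*(-43/(-78) + 48/(-34)) = -8*(-43*(-1/78) + 48*(-1/34)) = -8*(43/78 - 24/17) = -8*(-1141/1326) = 4564/663 ≈ 6.8839)
Y(X) = 35 + 5*(-8 + X)*(-5 + X) (Y(X) = 35 + 5*((X - 8)*(X - 5)) = 35 + 5*((-8 + X)*(-5 + X)) = 35 + 5*(-8 + X)*(-5 + X))
Y(d) + (19 - 1*25)*c = (235 - 65*(-7) + 5*(-7)²) + (19 - 1*25)*(4564/663) = (235 + 455 + 5*49) + (19 - 25)*(4564/663) = (235 + 455 + 245) - 6*4564/663 = 935 - 9128/221 = 197507/221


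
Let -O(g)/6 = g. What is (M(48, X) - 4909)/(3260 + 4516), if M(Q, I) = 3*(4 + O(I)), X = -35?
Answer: -4267/7776 ≈ -0.54874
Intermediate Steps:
O(g) = -6*g
M(Q, I) = 12 - 18*I (M(Q, I) = 3*(4 - 6*I) = 12 - 18*I)
(M(48, X) - 4909)/(3260 + 4516) = ((12 - 18*(-35)) - 4909)/(3260 + 4516) = ((12 + 630) - 4909)/7776 = (642 - 4909)*(1/7776) = -4267*1/7776 = -4267/7776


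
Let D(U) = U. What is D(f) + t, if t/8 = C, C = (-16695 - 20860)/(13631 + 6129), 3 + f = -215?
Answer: -115203/494 ≈ -233.20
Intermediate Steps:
f = -218 (f = -3 - 215 = -218)
C = -7511/3952 (C = -37555/19760 = -37555*1/19760 = -7511/3952 ≈ -1.9006)
t = -7511/494 (t = 8*(-7511/3952) = -7511/494 ≈ -15.204)
D(f) + t = -218 - 7511/494 = -115203/494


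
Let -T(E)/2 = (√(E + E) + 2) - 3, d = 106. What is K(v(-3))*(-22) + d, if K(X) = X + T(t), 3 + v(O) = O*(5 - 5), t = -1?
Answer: 128 + 44*I*√2 ≈ 128.0 + 62.225*I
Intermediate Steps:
v(O) = -3 (v(O) = -3 + O*(5 - 5) = -3 + O*0 = -3 + 0 = -3)
T(E) = 2 - 2*√2*√E (T(E) = -2*((√(E + E) + 2) - 3) = -2*((√(2*E) + 2) - 3) = -2*((√2*√E + 2) - 3) = -2*((2 + √2*√E) - 3) = -2*(-1 + √2*√E) = 2 - 2*√2*√E)
K(X) = 2 + X - 2*I*√2 (K(X) = X + (2 - 2*√2*√(-1)) = X + (2 - 2*√2*I) = X + (2 - 2*I*√2) = 2 + X - 2*I*√2)
K(v(-3))*(-22) + d = (2 - 3 - 2*I*√2)*(-22) + 106 = (-1 - 2*I*√2)*(-22) + 106 = (22 + 44*I*√2) + 106 = 128 + 44*I*√2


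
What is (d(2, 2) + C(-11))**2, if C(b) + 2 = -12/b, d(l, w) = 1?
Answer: 1/121 ≈ 0.0082645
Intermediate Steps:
C(b) = -2 - 12/b
(d(2, 2) + C(-11))**2 = (1 + (-2 - 12/(-11)))**2 = (1 + (-2 - 12*(-1/11)))**2 = (1 + (-2 + 12/11))**2 = (1 - 10/11)**2 = (1/11)**2 = 1/121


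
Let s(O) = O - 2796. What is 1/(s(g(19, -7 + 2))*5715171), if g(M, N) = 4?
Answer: -1/15956757432 ≈ -6.2669e-11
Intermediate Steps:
s(O) = -2796 + O
1/(s(g(19, -7 + 2))*5715171) = 1/((-2796 + 4)*5715171) = (1/5715171)/(-2792) = -1/2792*1/5715171 = -1/15956757432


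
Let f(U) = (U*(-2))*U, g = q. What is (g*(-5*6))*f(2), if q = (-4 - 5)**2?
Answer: 19440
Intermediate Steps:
q = 81 (q = (-9)**2 = 81)
g = 81
f(U) = -2*U**2 (f(U) = (-2*U)*U = -2*U**2)
(g*(-5*6))*f(2) = (81*(-5*6))*(-2*2**2) = (81*(-30))*(-2*4) = -2430*(-8) = 19440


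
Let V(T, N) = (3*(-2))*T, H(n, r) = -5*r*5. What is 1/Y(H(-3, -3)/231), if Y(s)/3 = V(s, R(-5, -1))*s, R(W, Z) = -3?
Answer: -5929/11250 ≈ -0.52702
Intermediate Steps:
H(n, r) = -25*r
V(T, N) = -6*T
Y(s) = -18*s² (Y(s) = 3*((-6*s)*s) = 3*(-6*s²) = -18*s²)
1/Y(H(-3, -3)/231) = 1/(-18*(-25*(-3)/231)²) = 1/(-18*(75*(1/231))²) = 1/(-18*(25/77)²) = 1/(-18*625/5929) = 1/(-11250/5929) = -5929/11250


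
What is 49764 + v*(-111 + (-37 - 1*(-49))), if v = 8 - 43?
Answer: 53229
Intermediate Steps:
v = -35
49764 + v*(-111 + (-37 - 1*(-49))) = 49764 - 35*(-111 + (-37 - 1*(-49))) = 49764 - 35*(-111 + (-37 + 49)) = 49764 - 35*(-111 + 12) = 49764 - 35*(-99) = 49764 + 3465 = 53229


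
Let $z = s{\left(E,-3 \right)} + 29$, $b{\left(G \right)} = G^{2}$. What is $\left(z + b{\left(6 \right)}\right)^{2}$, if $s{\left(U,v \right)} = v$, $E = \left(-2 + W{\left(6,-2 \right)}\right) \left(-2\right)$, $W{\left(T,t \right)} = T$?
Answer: $3844$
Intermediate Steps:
$E = -8$ ($E = \left(-2 + 6\right) \left(-2\right) = 4 \left(-2\right) = -8$)
$z = 26$ ($z = -3 + 29 = 26$)
$\left(z + b{\left(6 \right)}\right)^{2} = \left(26 + 6^{2}\right)^{2} = \left(26 + 36\right)^{2} = 62^{2} = 3844$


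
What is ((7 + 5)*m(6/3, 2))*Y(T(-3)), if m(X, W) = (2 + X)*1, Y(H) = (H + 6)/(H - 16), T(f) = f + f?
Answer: 0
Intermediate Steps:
T(f) = 2*f
Y(H) = (6 + H)/(-16 + H)
m(X, W) = 2 + X
((7 + 5)*m(6/3, 2))*Y(T(-3)) = ((7 + 5)*(2 + 6/3))*((6 + 2*(-3))/(-16 + 2*(-3))) = (12*(2 + 6*(1/3)))*((6 - 6)/(-16 - 6)) = (12*(2 + 2))*(0/(-22)) = (12*4)*(-1/22*0) = 48*0 = 0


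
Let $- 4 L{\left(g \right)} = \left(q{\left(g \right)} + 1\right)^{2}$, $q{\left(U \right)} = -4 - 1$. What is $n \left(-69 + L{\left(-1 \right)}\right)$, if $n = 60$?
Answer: $-4380$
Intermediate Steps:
$q{\left(U \right)} = -5$
$L{\left(g \right)} = -4$ ($L{\left(g \right)} = - \frac{\left(-5 + 1\right)^{2}}{4} = - \frac{\left(-4\right)^{2}}{4} = \left(- \frac{1}{4}\right) 16 = -4$)
$n \left(-69 + L{\left(-1 \right)}\right) = 60 \left(-69 - 4\right) = 60 \left(-73\right) = -4380$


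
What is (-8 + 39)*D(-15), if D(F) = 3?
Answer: 93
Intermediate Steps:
(-8 + 39)*D(-15) = (-8 + 39)*3 = 31*3 = 93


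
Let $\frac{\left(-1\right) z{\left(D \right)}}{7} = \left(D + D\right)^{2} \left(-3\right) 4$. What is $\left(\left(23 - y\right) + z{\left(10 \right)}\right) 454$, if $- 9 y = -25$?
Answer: $\frac{137372228}{9} \approx 1.5264 \cdot 10^{7}$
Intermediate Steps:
$y = \frac{25}{9}$ ($y = \left(- \frac{1}{9}\right) \left(-25\right) = \frac{25}{9} \approx 2.7778$)
$z{\left(D \right)} = 336 D^{2}$ ($z{\left(D \right)} = - 7 \left(D + D\right)^{2} \left(-3\right) 4 = - 7 \left(2 D\right)^{2} \left(-3\right) 4 = - 7 \cdot 4 D^{2} \left(-3\right) 4 = - 7 - 12 D^{2} \cdot 4 = - 7 \left(- 48 D^{2}\right) = 336 D^{2}$)
$\left(\left(23 - y\right) + z{\left(10 \right)}\right) 454 = \left(\left(23 - \frac{25}{9}\right) + 336 \cdot 10^{2}\right) 454 = \left(\left(23 - \frac{25}{9}\right) + 336 \cdot 100\right) 454 = \left(\frac{182}{9} + 33600\right) 454 = \frac{302582}{9} \cdot 454 = \frac{137372228}{9}$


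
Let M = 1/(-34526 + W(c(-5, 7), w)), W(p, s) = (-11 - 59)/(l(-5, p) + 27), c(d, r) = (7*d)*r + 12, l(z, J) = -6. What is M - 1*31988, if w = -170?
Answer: -3313572947/103588 ≈ -31988.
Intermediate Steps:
c(d, r) = 12 + 7*d*r (c(d, r) = 7*d*r + 12 = 12 + 7*d*r)
W(p, s) = -10/3 (W(p, s) = (-11 - 59)/(-6 + 27) = -70/21 = -70*1/21 = -10/3)
M = -3/103588 (M = 1/(-34526 - 10/3) = 1/(-103588/3) = -3/103588 ≈ -2.8961e-5)
M - 1*31988 = -3/103588 - 1*31988 = -3/103588 - 31988 = -3313572947/103588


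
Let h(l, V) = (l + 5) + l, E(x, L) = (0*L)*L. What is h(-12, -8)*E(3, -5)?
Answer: 0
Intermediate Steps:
E(x, L) = 0 (E(x, L) = 0*L = 0)
h(l, V) = 5 + 2*l (h(l, V) = (5 + l) + l = 5 + 2*l)
h(-12, -8)*E(3, -5) = (5 + 2*(-12))*0 = (5 - 24)*0 = -19*0 = 0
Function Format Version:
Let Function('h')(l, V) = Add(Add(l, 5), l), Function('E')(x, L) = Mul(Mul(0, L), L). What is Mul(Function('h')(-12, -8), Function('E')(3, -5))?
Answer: 0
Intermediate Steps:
Function('E')(x, L) = 0 (Function('E')(x, L) = Mul(0, L) = 0)
Function('h')(l, V) = Add(5, Mul(2, l)) (Function('h')(l, V) = Add(Add(5, l), l) = Add(5, Mul(2, l)))
Mul(Function('h')(-12, -8), Function('E')(3, -5)) = Mul(Add(5, Mul(2, -12)), 0) = Mul(Add(5, -24), 0) = Mul(-19, 0) = 0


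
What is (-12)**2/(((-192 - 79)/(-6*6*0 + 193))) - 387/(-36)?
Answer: -99515/1084 ≈ -91.803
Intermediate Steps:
(-12)**2/(((-192 - 79)/(-6*6*0 + 193))) - 387/(-36) = 144/((-271/(-36*0 + 193))) - 387*(-1/36) = 144/((-271/(0 + 193))) + 43/4 = 144/((-271/193)) + 43/4 = 144/((-271*1/193)) + 43/4 = 144/(-271/193) + 43/4 = 144*(-193/271) + 43/4 = -27792/271 + 43/4 = -99515/1084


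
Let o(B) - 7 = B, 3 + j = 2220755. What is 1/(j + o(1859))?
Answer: 1/2222618 ≈ 4.4992e-7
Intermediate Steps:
j = 2220752 (j = -3 + 2220755 = 2220752)
o(B) = 7 + B
1/(j + o(1859)) = 1/(2220752 + (7 + 1859)) = 1/(2220752 + 1866) = 1/2222618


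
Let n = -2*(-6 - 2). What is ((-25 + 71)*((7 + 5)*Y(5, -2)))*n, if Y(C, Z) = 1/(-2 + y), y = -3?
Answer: -8832/5 ≈ -1766.4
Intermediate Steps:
Y(C, Z) = -1/5 (Y(C, Z) = 1/(-2 - 3) = 1/(-5) = -1/5)
n = 16 (n = -2*(-8) = 16)
((-25 + 71)*((7 + 5)*Y(5, -2)))*n = ((-25 + 71)*((7 + 5)*(-1/5)))*16 = (46*(12*(-1/5)))*16 = (46*(-12/5))*16 = -552/5*16 = -8832/5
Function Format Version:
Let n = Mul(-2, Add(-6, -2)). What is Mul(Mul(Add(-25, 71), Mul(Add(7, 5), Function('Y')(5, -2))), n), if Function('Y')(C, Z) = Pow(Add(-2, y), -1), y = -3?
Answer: Rational(-8832, 5) ≈ -1766.4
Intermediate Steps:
Function('Y')(C, Z) = Rational(-1, 5) (Function('Y')(C, Z) = Pow(Add(-2, -3), -1) = Pow(-5, -1) = Rational(-1, 5))
n = 16 (n = Mul(-2, -8) = 16)
Mul(Mul(Add(-25, 71), Mul(Add(7, 5), Function('Y')(5, -2))), n) = Mul(Mul(Add(-25, 71), Mul(Add(7, 5), Rational(-1, 5))), 16) = Mul(Mul(46, Mul(12, Rational(-1, 5))), 16) = Mul(Mul(46, Rational(-12, 5)), 16) = Mul(Rational(-552, 5), 16) = Rational(-8832, 5)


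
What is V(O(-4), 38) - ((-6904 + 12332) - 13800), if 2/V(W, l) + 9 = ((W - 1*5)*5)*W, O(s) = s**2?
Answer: 7292014/871 ≈ 8372.0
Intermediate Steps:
V(W, l) = 2/(-9 + W*(-25 + 5*W)) (V(W, l) = 2/(-9 + ((W - 1*5)*5)*W) = 2/(-9 + ((W - 5)*5)*W) = 2/(-9 + ((-5 + W)*5)*W) = 2/(-9 + (-25 + 5*W)*W) = 2/(-9 + W*(-25 + 5*W)))
V(O(-4), 38) - ((-6904 + 12332) - 13800) = 2/(-9 - 25*(-4)**2 + 5*((-4)**2)**2) - ((-6904 + 12332) - 13800) = 2/(-9 - 25*16 + 5*16**2) - (5428 - 13800) = 2/(-9 - 400 + 5*256) - 1*(-8372) = 2/(-9 - 400 + 1280) + 8372 = 2/871 + 8372 = 7292014/871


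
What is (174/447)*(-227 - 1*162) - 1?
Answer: -22711/149 ≈ -152.42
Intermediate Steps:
(174/447)*(-227 - 1*162) - 1 = (174*(1/447))*(-227 - 162) - 1 = (58/149)*(-389) - 1 = -22562/149 - 1 = -22711/149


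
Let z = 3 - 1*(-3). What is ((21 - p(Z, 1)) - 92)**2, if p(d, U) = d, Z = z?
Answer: 5929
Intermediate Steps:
z = 6 (z = 3 + 3 = 6)
Z = 6
((21 - p(Z, 1)) - 92)**2 = ((21 - 1*6) - 92)**2 = ((21 - 6) - 92)**2 = (15 - 92)**2 = (-77)**2 = 5929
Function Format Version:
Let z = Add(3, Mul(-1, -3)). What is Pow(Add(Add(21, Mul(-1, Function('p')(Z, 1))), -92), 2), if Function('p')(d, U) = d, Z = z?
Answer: 5929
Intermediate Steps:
z = 6 (z = Add(3, 3) = 6)
Z = 6
Pow(Add(Add(21, Mul(-1, Function('p')(Z, 1))), -92), 2) = Pow(Add(Add(21, Mul(-1, 6)), -92), 2) = Pow(Add(Add(21, -6), -92), 2) = Pow(Add(15, -92), 2) = Pow(-77, 2) = 5929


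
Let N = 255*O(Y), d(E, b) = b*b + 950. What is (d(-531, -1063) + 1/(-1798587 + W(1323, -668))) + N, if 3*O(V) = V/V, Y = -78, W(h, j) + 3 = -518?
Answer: 2034798344431/1799108 ≈ 1.1310e+6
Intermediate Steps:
W(h, j) = -521 (W(h, j) = -3 - 518 = -521)
O(V) = 1/3 (O(V) = (V/V)/3 = (1/3)*1 = 1/3)
d(E, b) = 950 + b**2 (d(E, b) = b**2 + 950 = 950 + b**2)
N = 85 (N = 255*(1/3) = 85)
(d(-531, -1063) + 1/(-1798587 + W(1323, -668))) + N = ((950 + (-1063)**2) + 1/(-1798587 - 521)) + 85 = ((950 + 1129969) + 1/(-1799108)) + 85 = (1130919 - 1/1799108) + 85 = 2034645420251/1799108 + 85 = 2034798344431/1799108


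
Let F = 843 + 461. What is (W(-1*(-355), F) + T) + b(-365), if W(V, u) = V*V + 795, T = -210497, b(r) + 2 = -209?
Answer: -83888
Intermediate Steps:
b(r) = -211 (b(r) = -2 - 209 = -211)
F = 1304
W(V, u) = 795 + V² (W(V, u) = V² + 795 = 795 + V²)
(W(-1*(-355), F) + T) + b(-365) = ((795 + (-1*(-355))²) - 210497) - 211 = ((795 + 355²) - 210497) - 211 = ((795 + 126025) - 210497) - 211 = (126820 - 210497) - 211 = -83677 - 211 = -83888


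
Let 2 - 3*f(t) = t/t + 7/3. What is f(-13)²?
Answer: 16/81 ≈ 0.19753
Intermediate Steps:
f(t) = -4/9 (f(t) = ⅔ - (t/t + 7/3)/3 = ⅔ - (1 + 7*(⅓))/3 = ⅔ - (1 + 7/3)/3 = ⅔ - ⅓*10/3 = ⅔ - 10/9 = -4/9)
f(-13)² = (-4/9)² = 16/81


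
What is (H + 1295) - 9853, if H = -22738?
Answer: -31296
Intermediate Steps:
(H + 1295) - 9853 = (-22738 + 1295) - 9853 = -21443 - 9853 = -31296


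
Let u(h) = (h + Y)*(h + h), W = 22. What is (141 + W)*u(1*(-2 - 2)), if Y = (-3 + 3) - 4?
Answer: 10432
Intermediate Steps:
Y = -4 (Y = 0 - 4 = -4)
u(h) = 2*h*(-4 + h) (u(h) = (h - 4)*(h + h) = (-4 + h)*(2*h) = 2*h*(-4 + h))
(141 + W)*u(1*(-2 - 2)) = (141 + 22)*(2*(1*(-2 - 2))*(-4 + 1*(-2 - 2))) = 163*(2*(1*(-4))*(-4 + 1*(-4))) = 163*(2*(-4)*(-4 - 4)) = 163*(2*(-4)*(-8)) = 163*64 = 10432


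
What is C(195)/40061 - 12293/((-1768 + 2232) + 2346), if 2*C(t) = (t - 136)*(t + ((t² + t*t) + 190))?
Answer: 49522114/953995 ≈ 51.910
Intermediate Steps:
C(t) = (-136 + t)*(190 + t + 2*t²)/2 (C(t) = ((t - 136)*(t + ((t² + t*t) + 190)))/2 = ((-136 + t)*(t + ((t² + t²) + 190)))/2 = ((-136 + t)*(t + (2*t² + 190)))/2 = ((-136 + t)*(t + (190 + 2*t²)))/2 = ((-136 + t)*(190 + t + 2*t²))/2 = (-136 + t)*(190 + t + 2*t²)/2)
C(195)/40061 - 12293/((-1768 + 2232) + 2346) = (-12920 + 195³ + 27*195 - 271/2*195²)/40061 - 12293/((-1768 + 2232) + 2346) = (-12920 + 7414875 + 5265 - 271/2*38025)*(1/40061) - 12293/(464 + 2346) = (-12920 + 7414875 + 5265 - 10304775/2)*(1/40061) - 12293/2810 = (4509665/2)*(1/40061) - 12293*1/2810 = 76435/1358 - 12293/2810 = 49522114/953995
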